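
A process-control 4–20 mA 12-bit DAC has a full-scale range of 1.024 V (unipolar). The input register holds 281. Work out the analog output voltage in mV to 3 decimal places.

70.250 mV

LSB = 1.024 V / 2^12 = 250.00 µV.
V_out = 0 + 281 × 0.00025 V = 0.07025 V.
= 70.250 mV.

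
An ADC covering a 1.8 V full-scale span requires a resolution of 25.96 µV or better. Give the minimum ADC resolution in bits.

Number of steps required ≥ 1.8 V / 25.96 µV = 69337.44.
Need 2^N ≥ 69337.44; 2^16 = 65536, 2^17 = 131072.
Minimum N = 17.

17 bits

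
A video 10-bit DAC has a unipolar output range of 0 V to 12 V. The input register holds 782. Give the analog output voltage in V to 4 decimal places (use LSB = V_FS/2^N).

LSB = 12 V / 2^10 = 11.719 mV.
V_out = 0 + 782 × 0.0117188 V = 9.16406 V.

9.1641 V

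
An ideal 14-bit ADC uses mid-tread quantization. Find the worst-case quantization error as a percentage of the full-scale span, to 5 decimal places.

Rounding → worst-case error = ½ LSB = V_FS/2^15, so 100/32768 = 0.00305176 % of full scale.

0.00305 %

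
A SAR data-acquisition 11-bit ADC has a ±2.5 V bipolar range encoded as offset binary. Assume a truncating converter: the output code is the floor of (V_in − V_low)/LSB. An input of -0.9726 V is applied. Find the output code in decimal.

Full-scale span = 5 V; LSB = 5/2^11 = 2.441 mV.
(-0.9726 − (−2.5)) / 0.00244141 = 625.623 LSBs.
Floor → code 625.

code 625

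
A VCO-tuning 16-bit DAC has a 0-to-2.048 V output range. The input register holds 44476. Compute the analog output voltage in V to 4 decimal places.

LSB = 2.048 V / 2^16 = 31.25 µV.
V_out = 0 + 44476 × 3.125e-05 V = 1.38987 V.

1.3899 V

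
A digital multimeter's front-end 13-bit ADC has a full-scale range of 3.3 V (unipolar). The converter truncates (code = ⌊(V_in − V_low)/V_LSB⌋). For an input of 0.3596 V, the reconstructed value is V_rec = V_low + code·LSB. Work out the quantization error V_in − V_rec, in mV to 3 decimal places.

Step size: 3.3 V ÷ 2^13 = 402.83 µV.
(0.3596 − 0)/0.000402832 = 892.6798; ⌊·⌋ gives code 892.
Code 892 maps back to 0 + 892×0.000402832 V = 0.35932617 V.
Difference: 0.000273828 V → 0.274 mV.

0.274 mV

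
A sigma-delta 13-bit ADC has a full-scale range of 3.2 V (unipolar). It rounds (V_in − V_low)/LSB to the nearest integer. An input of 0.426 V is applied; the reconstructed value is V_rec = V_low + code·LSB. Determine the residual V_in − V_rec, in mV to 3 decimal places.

LSB = 3.2/2^13 = 390.62 µV.
(V_in − V_low)/LSB = (0.426 − 0)/0.000390625 = 1090.5600 → code 1091 (round).
V_rec = 0 + 1091·0.000390625 = 0.42617187 V.
V_in − V_rec = -0.000171875 V = -0.172 mV.

-0.172 mV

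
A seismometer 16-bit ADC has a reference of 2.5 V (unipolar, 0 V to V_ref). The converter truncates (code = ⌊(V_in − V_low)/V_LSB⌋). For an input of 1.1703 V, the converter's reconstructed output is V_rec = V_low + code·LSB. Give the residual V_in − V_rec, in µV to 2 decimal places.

27.17 µV

One LSB is 2.5 V / 65536 = 38.15 µV.
Scaled input = 30678.7123 LSBs, so code = 30678.
V_rec = 0 + 30678·3.8147e-05 = 1.1702728 V.
Error = 1.1703 − 1.1702728 = 2.71729e-05 V = 27.17 µV.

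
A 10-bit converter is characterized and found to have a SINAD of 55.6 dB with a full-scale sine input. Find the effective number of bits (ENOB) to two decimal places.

ENOB = (SINAD − 1.76) / 6.02 = (55.6 − 1.76)/6.02 = 8.944.

8.94 bits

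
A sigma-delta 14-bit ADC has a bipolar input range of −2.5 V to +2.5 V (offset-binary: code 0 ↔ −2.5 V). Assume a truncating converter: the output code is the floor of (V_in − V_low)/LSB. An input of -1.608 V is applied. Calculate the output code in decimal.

LSB = 5 V / 16384 = 305.18 µV.
Input sits at 2922.906 steps above V_low.
So the output code is 2922.

code 2922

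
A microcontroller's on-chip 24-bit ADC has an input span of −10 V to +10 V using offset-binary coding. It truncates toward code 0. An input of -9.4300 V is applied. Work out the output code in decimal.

code 478150

LSB = 20 V / 16777216 = 1.19 µV.
(V_in − V_low)/LSB = (-9.4300 − (−10)) / 1.19209e-06 = 478150.656.
Floor → code 478150.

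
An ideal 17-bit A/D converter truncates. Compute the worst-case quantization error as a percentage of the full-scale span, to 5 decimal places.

Truncating → worst-case error = 1 LSB = V_FS/2^17, so 100/131072 = 0.000762939 % of full scale.

0.00076 %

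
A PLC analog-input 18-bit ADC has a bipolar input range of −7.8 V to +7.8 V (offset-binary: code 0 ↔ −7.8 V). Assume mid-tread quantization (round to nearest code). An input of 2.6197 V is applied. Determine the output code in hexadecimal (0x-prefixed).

code 0x2ABF6 (decimal 175094)

LSB = 15.6 V / 262144 = 59.51 µV.
(V_in − V_low)/LSB = (2.6197 − (−7.8)) / 5.95093e-05 = 175093.707.
round(175093.707) = 175094.
In hexadecimal (0x-prefixed): 0x2ABF6.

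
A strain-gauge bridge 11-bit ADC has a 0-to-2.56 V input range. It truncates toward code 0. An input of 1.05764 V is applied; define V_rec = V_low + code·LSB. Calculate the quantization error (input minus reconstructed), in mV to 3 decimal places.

Step size: 2.56 V ÷ 2^11 = 1.250 mV.
(1.05764 − 0)/0.00125 = 846.1120; ⌊·⌋ gives code 846.
V_rec = 0 + 846·0.00125 = 1.0575 V.
Error = 1.05764 − 1.0575 = 0.00014 V = 0.140 mV.

0.140 mV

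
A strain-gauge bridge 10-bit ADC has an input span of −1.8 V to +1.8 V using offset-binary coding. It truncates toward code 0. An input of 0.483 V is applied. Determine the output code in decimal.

Full-scale span = 3.6 V; LSB = 3.6/2^10 = 3.516 mV.
(V_in − V_low)/LSB = (0.483 − (−1.8)) / 0.00351563 = 649.387.
⌊·⌋(649.387) = 649.

code 649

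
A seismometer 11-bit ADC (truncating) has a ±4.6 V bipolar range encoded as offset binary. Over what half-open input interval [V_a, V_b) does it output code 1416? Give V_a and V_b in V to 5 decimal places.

LSB = 9.2/2^11 = 4.492 mV.
V_a = V_low + 1416·LSB = 1.76094 V; V_b = V_low + 1417·LSB = 1.76543 V.

[1.76094 V, 1.76543 V)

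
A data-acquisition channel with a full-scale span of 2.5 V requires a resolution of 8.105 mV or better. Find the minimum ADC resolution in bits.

9 bits

Number of steps required ≥ 2.5 V / 8.105 mV = 308.45.
Need 2^N ≥ 308.45; 2^8 = 256, 2^9 = 512.
Minimum N = 9.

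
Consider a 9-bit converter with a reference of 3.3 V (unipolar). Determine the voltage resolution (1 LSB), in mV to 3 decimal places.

6.445 mV

Full-scale span = 3.3 V.
LSB = 3.3 / 2^9 = 3.3 / 512 = 0.00644531 V = 6.445 mV.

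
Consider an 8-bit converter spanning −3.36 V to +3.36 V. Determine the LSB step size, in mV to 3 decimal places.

26.250 mV

Full-scale span = 6.72 V.
LSB = 6.72 / 2^8 = 6.72 / 256 = 0.02625 V = 26.250 mV.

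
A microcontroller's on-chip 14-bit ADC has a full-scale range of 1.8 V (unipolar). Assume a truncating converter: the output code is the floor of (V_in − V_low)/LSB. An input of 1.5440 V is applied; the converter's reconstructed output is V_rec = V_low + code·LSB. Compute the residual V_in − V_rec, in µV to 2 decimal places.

91.31 µV

LSB = 1.8/2^14 = 109.86 µV.
(1.5440 − 0)/0.000109863 = 14053.8311; ⌊·⌋ gives code 14053.
Code 14053 maps back to 0 + 14053×0.000109863 V = 1.5439087 V.
V_in − V_rec = 9.13086e-05 V = 91.31 µV.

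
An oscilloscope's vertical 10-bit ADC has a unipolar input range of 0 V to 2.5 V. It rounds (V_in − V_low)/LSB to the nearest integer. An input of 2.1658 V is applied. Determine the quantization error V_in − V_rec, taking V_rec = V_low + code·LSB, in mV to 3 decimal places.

One LSB is 2.5 V / 1024 = 2.441 mV.
Scaled input = 887.1117 LSBs, so code = 887.
Reconstructed: 2.1655273 V.
Difference: 0.000272656 V → 0.273 mV.

0.273 mV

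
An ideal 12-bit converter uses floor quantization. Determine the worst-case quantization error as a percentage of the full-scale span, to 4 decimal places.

Truncating → worst-case error = 1 LSB = V_FS/2^12, so 100/4096 = 0.0244141 % of full scale.

0.0244 %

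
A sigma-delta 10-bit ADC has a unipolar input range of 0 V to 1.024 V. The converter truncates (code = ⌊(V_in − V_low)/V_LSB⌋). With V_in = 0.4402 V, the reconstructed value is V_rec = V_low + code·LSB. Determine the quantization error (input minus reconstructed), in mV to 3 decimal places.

LSB = 1.024/2^10 = 1.000 mV.
(V_in − V_low)/LSB = (0.4402 − 0)/0.001 = 440.2000 → code 440 (floor).
Code 440 maps back to 0 + 440×0.001 V = 0.44 V.
Error = 0.4402 − 0.44 = 0.0002 V = 0.200 mV.

0.200 mV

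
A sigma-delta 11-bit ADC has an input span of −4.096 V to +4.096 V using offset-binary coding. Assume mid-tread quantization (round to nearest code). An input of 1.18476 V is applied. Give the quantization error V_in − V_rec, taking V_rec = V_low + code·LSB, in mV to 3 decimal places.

0.760 mV

LSB = 8.192/2^11 = 4.000 mV.
(1.18476 − (−4.096))/0.004 = 1320.1900; round gives code 1320.
Reconstructed: 1.184 V.
V_in − V_rec = 0.00076 V = 0.760 mV.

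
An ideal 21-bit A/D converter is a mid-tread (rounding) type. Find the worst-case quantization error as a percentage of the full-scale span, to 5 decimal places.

0.00002 %

Rounding → worst-case error = ½ LSB = V_FS/2^22, so 100/4194304 = 2.38419e-05 % of full scale.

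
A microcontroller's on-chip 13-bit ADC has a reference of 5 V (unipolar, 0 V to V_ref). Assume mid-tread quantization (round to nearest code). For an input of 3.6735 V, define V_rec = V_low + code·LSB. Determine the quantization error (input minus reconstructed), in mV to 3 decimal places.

LSB = 5/2^13 = 0.610 mV.
(V_in − V_low)/LSB = (3.6735 − 0)/0.000610352 = 6018.6624 → code 6019 (round).
Reconstructed: 3.6737061 V.
Difference: -0.000206055 V → -0.206 mV.

-0.206 mV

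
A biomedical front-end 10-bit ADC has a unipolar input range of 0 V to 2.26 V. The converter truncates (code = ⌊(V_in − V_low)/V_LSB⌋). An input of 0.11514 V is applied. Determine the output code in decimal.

With 1024 levels over 2.26 V, one step is 2.207 mV.
(0.11514 − 0) / 0.00220703 = 52.170 LSBs.
Floor → code 52.

code 52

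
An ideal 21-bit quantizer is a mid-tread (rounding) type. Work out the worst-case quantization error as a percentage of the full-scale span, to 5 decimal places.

Rounding → worst-case error = ½ LSB = V_FS/2^22, so 100/4194304 = 2.38419e-05 % of full scale.

0.00002 %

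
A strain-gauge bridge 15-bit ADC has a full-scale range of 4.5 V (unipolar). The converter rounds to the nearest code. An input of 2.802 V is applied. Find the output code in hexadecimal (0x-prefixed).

With 32768 levels over 4.5 V, one step is 137.33 µV.
(V_in − V_low)/LSB = (2.802 − 0) / 0.000137329 = 20403.541.
round(20403.541) = 20404.
In hexadecimal (0x-prefixed): 0x4FB4.

code 0x4FB4 (decimal 20404)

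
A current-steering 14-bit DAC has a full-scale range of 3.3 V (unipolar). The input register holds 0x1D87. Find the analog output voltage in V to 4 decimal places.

1.5225 V

LSB = 3.3 V / 2^14 = 201.42 µV.
Code 0x1D87 = 7559 decimal.
V_out = 0 + 7559 × 0.000201416 V = 1.5225 V.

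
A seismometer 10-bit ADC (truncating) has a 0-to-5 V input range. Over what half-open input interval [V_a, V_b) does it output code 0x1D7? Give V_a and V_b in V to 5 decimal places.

[2.29980 V, 2.30469 V)

LSB = 5/2^10 = 4.883 mV.
Code 0x1D7 = 471 decimal.
V_a = V_low + 471·LSB = 2.2998 V; V_b = V_low + 472·LSB = 2.30469 V.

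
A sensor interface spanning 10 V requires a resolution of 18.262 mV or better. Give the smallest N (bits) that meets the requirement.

10 bits

Number of steps required ≥ 10 V / 18.262 mV = 547.59.
Need 2^N ≥ 547.59; 2^9 = 512, 2^10 = 1024.
Minimum N = 10.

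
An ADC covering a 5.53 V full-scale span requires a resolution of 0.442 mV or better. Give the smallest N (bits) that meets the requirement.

14 bits

Number of steps required ≥ 5.53 V / 0.442 mV = 12511.31.
Need 2^N ≥ 12511.31; 2^13 = 8192, 2^14 = 16384.
Minimum N = 14.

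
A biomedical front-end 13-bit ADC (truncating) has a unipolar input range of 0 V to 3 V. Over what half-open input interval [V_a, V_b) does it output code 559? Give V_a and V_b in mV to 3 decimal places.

[204.712 mV, 205.078 mV)

LSB = 3/2^13 = 366.21 µV.
V_a = V_low + 559·LSB = 0.204712 V; V_b = V_low + 560·LSB = 0.205078 V.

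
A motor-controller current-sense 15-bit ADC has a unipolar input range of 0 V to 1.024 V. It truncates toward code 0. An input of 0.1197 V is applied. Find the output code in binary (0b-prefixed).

Full-scale span = 1.024 V; LSB = 1.024/2^15 = 31.25 µV.
(V_in − V_low)/LSB = (0.1197 − 0) / 3.125e-05 = 3830.400.
⌊·⌋(3830.400) = 3830.
In binary (0b-prefixed): 0b111011110110.

code 0b111011110110 (decimal 3830)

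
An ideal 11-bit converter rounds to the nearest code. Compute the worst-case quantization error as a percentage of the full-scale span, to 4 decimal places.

Rounding → worst-case error = ½ LSB = V_FS/2^12, so 100/4096 = 0.0244141 % of full scale.

0.0244 %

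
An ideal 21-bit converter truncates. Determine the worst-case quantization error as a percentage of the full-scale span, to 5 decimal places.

0.00005 %

Truncating → worst-case error = 1 LSB = V_FS/2^21, so 100/2097152 = 4.76837e-05 % of full scale.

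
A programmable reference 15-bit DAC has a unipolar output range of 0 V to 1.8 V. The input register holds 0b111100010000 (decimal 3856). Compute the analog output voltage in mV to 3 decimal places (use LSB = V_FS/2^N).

LSB = 1.8 V / 2^15 = 54.93 µV.
Code 0b111100010000 = 3856 decimal.
V_out = 0 + 3856 × 5.49316e-05 V = 0.211816 V.
= 211.816 mV.

211.816 mV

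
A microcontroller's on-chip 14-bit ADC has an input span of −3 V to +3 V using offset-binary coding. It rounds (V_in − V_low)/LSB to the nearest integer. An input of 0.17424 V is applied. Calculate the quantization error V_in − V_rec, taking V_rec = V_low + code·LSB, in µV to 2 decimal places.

Step size: 6 V ÷ 2^14 = 366.21 µV.
(0.17424 − (−3))/0.000366211 = 8667.7914; round gives code 8668.
Reconstructed: 0.17431641 V.
Difference: -7.64063e-05 V → -76.41 µV.

-76.41 µV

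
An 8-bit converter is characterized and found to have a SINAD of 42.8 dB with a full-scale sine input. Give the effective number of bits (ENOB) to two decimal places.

6.82 bits

ENOB = (SINAD − 1.76) / 6.02 = (42.8 − 1.76)/6.02 = 6.817.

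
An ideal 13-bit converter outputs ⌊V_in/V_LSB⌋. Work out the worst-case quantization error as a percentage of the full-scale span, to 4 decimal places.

Truncating → worst-case error = 1 LSB = V_FS/2^13, so 100/8192 = 0.012207 % of full scale.

0.0122 %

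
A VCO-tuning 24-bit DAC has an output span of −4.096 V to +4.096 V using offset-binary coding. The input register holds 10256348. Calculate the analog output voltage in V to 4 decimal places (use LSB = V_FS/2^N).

LSB = 8.192 V / 2^24 = 0.49 µV.
V_out = (−4.096) + 10256348 × 4.88281e-07 V = 0.911982 V.

0.9120 V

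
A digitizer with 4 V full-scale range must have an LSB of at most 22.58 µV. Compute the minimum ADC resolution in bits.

Number of steps required ≥ 4 V / 22.58 µV = 177147.92.
Need 2^N ≥ 177147.92; 2^17 = 131072, 2^18 = 262144.
Minimum N = 18.

18 bits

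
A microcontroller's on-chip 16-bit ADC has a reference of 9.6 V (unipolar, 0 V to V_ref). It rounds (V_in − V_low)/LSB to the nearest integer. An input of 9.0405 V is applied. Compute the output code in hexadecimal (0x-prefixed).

code 0xF114 (decimal 61716)

Full-scale span = 9.6 V; LSB = 9.6/2^16 = 146.48 µV.
(9.0405 − 0) / 0.000146484 = 61716.480 LSBs.
round(61716.480) = 61716.
In hexadecimal (0x-prefixed): 0xF114.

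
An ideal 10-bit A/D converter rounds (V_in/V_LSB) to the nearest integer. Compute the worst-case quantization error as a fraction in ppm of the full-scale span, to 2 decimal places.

488.28 ppm

Rounding → worst-case error = ½ LSB = V_FS/2^11, so 1e+06/2048 = 488.281 ppm of full scale.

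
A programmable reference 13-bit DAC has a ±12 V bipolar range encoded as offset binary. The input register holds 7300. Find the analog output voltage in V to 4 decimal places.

9.3867 V

LSB = 24 V / 2^13 = 2.930 mV.
V_out = (−12) + 7300 × 0.00292969 V = 9.38672 V.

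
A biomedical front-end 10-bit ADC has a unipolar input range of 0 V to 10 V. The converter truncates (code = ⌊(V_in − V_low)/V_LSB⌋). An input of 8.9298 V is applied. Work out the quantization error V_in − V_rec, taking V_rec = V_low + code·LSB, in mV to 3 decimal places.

4.019 mV

LSB = 10/2^10 = 9.766 mV.
(V_in − V_low)/LSB = (8.9298 − 0)/0.00976562 = 914.4115 → code 914 (floor).
V_rec = 0 + 914·0.00976562 = 8.9257812 V.
Difference: 0.00401875 V → 4.019 mV.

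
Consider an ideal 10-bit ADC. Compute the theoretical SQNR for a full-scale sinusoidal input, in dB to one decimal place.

62.0 dB

SNR ≈ 6.02·N + 1.76 dB = 6.02·10 + 1.76 = 61.96 dB.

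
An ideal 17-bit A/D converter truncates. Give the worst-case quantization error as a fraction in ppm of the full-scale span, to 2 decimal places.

Truncating → worst-case error = 1 LSB = V_FS/2^17, so 1e+06/131072 = 7.62939 ppm of full scale.

7.63 ppm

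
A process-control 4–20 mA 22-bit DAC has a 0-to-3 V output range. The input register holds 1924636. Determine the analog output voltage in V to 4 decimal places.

1.3766 V

LSB = 3 V / 2^22 = 0.72 µV.
V_out = 0 + 1924636 × 7.15256e-07 V = 1.37661 V.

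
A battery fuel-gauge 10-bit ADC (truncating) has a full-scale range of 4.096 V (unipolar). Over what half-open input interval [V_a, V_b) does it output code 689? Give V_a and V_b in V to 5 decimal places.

LSB = 4.096/2^10 = 4.000 mV.
V_a = V_low + 689·LSB = 2.756 V; V_b = V_low + 690·LSB = 2.76 V.

[2.75600 V, 2.76000 V)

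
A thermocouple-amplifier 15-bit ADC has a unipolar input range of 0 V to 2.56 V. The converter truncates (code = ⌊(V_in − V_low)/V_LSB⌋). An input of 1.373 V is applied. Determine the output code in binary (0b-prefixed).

With 32768 levels over 2.56 V, one step is 78.12 µV.
(V_in − V_low)/LSB = (1.373 − 0) / 7.8125e-05 = 17574.400.
So the output code is 17574.
In binary (0b-prefixed): 0b100010010100110.

code 0b100010010100110 (decimal 17574)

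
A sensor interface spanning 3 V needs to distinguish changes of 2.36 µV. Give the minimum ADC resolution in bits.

21 bits

Number of steps required ≥ 3 V / 2.36 µV = 1271186.44.
Need 2^N ≥ 1271186.44; 2^20 = 1048576, 2^21 = 2097152.
Minimum N = 21.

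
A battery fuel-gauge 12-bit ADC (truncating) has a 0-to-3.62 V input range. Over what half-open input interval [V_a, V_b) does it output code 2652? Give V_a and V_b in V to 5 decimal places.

[2.34381 V, 2.34469 V)

LSB = 3.62/2^12 = 0.884 mV.
V_a = V_low + 2652·LSB = 2.34381 V; V_b = V_low + 2653·LSB = 2.34469 V.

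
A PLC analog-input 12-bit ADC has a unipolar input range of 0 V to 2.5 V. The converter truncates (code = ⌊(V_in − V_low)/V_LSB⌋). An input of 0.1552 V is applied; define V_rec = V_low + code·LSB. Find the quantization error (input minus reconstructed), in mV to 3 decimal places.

0.171 mV

One LSB is 2.5 V / 4096 = 0.610 mV.
Scaled input = 254.2797 LSBs, so code = 254.
Reconstructed: 0.1550293 V.
V_in − V_rec = 0.000170703 V = 0.171 mV.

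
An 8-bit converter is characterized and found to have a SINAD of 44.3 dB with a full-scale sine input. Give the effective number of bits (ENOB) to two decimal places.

ENOB = (SINAD − 1.76) / 6.02 = (44.3 − 1.76)/6.02 = 7.066.

7.07 bits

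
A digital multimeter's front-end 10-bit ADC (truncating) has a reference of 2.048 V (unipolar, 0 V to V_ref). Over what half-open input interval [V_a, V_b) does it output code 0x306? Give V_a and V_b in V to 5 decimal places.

[1.54800 V, 1.55000 V)

LSB = 2.048/2^10 = 2.000 mV.
Code 0x306 = 774 decimal.
V_a = V_low + 774·LSB = 1.548 V; V_b = V_low + 775·LSB = 1.55 V.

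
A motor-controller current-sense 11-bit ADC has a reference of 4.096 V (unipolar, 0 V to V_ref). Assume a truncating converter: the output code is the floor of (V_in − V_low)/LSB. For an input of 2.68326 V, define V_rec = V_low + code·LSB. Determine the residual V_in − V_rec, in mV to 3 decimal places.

1.260 mV

LSB = 4.096/2^11 = 2.000 mV.
(V_in − V_low)/LSB = (2.68326 − 0)/0.002 = 1341.6300 → code 1341 (floor).
Code 1341 maps back to 0 + 1341×0.002 V = 2.682 V.
Difference: 0.00126 V → 1.260 mV.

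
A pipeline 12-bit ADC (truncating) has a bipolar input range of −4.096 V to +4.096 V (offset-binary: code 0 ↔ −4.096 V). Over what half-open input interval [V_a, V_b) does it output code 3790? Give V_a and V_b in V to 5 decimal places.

[3.48400 V, 3.48600 V)

LSB = 8.192/2^12 = 2.000 mV.
V_a = V_low + 3790·LSB = 3.484 V; V_b = V_low + 3791·LSB = 3.486 V.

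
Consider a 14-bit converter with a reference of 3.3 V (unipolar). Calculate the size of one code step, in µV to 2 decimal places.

Full-scale span = 3.3 V.
LSB = 3.3 / 2^14 = 3.3 / 16384 = 0.000201416 V = 201.42 µV.

201.42 µV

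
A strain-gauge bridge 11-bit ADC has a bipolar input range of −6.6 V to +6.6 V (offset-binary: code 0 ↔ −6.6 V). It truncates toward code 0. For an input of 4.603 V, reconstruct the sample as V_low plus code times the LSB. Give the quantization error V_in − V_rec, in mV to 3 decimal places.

1.047 mV

LSB = 13.2/2^11 = 6.445 mV.
Scaled input = 1738.1624 LSBs, so code = 1738.
Code 1738 maps back to (−6.6) + 1738×0.00644531 V = 4.6019531 V.
V_in − V_rec = 0.00104688 V = 1.047 mV.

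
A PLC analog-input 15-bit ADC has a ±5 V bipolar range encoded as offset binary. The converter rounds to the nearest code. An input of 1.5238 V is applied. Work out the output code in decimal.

code 21377

With 32768 levels over 10 V, one step is 305.18 µV.
(V_in − V_low)/LSB = (1.5238 − (−5)) / 0.000305176 = 21377.188.
So the output code is 21377.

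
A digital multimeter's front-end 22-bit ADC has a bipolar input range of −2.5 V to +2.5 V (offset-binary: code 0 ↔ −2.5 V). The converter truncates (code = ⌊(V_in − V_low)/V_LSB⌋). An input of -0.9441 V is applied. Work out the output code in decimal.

code 1305183

Full-scale span = 5 V; LSB = 5/2^22 = 1.19 µV.
(V_in − V_low)/LSB = (-0.9441 − (−2.5)) / 1.19209e-06 = 1305183.519.
Floor → code 1305183.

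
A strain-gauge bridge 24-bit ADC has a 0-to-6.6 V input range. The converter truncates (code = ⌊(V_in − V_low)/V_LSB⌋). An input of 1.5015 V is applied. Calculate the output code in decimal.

code 3816816

Full-scale span = 6.6 V; LSB = 6.6/2^24 = 0.39 µV.
Input sits at 3816816.640 steps above V_low.
So the output code is 3816816.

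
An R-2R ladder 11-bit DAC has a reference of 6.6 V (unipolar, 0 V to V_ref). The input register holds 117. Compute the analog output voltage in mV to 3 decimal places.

377.051 mV

LSB = 6.6 V / 2^11 = 3.223 mV.
V_out = 0 + 117 × 0.00322266 V = 0.377051 V.
= 377.051 mV.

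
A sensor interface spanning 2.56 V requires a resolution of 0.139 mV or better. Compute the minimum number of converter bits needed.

Number of steps required ≥ 2.56 V / 0.139 mV = 18417.27.
Need 2^N ≥ 18417.27; 2^14 = 16384, 2^15 = 32768.
Minimum N = 15.

15 bits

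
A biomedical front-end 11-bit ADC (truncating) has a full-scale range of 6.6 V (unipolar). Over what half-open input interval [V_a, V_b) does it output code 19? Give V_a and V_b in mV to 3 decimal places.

[61.230 mV, 64.453 mV)

LSB = 6.6/2^11 = 3.223 mV.
V_a = V_low + 19·LSB = 0.0612305 V; V_b = V_low + 20·LSB = 0.0644531 V.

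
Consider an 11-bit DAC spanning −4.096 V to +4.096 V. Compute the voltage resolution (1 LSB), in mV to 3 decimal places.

Full-scale span = 8.192 V.
LSB = 8.192 / 2^11 = 8.192 / 2048 = 0.004 V = 4.000 mV.

4.000 mV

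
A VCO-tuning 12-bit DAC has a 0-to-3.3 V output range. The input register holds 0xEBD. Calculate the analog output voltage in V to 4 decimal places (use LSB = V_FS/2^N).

3.0398 V

LSB = 3.3 V / 2^12 = 0.806 mV.
Code 0xEBD = 3773 decimal.
V_out = 0 + 3773 × 0.000805664 V = 3.03977 V.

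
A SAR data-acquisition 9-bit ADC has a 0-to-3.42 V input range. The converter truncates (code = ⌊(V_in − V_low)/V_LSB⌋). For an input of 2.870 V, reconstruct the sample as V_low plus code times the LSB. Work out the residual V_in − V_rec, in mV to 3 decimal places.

4.414 mV

One LSB is 3.42 V / 512 = 6.680 mV.
(2.870 − 0)/0.00667969 = 429.6608; ⌊·⌋ gives code 429.
V_rec = 0 + 429·0.00667969 = 2.8655859 V.
Error = 2.870 − 2.8655859 = 0.00441406 V = 4.414 mV.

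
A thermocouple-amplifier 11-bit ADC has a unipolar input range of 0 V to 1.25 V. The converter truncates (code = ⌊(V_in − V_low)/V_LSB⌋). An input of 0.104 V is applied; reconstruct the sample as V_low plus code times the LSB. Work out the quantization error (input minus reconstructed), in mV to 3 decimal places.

0.240 mV

LSB = 1.25/2^11 = 0.610 mV.
(0.104 − 0)/0.000610352 = 170.3936; ⌊·⌋ gives code 170.
Reconstructed: 0.10375977 V.
V_in − V_rec = 0.000240234 V = 0.240 mV.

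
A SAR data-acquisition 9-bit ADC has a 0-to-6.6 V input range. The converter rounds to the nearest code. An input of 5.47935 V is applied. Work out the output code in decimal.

code 425

Full-scale span = 6.6 V; LSB = 6.6/2^9 = 12.891 mV.
(V_in − V_low)/LSB = (5.47935 − 0) / 0.0128906 = 425.065.
Round → code 425.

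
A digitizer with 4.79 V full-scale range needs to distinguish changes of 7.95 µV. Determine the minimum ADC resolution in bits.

20 bits

Number of steps required ≥ 4.79 V / 7.95 µV = 602515.72.
Need 2^N ≥ 602515.72; 2^19 = 524288, 2^20 = 1048576.
Minimum N = 20.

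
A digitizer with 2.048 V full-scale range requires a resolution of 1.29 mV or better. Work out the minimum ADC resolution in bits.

11 bits

Number of steps required ≥ 2.048 V / 1.29 mV = 1587.60.
Need 2^N ≥ 1587.60; 2^10 = 1024, 2^11 = 2048.
Minimum N = 11.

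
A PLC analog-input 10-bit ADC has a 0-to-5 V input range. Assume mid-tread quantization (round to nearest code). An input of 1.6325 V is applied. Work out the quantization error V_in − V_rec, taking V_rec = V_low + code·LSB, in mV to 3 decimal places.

1.641 mV

LSB = 5/2^10 = 4.883 mV.
Scaled input = 334.3360 LSBs, so code = 334.
Reconstructed: 1.6308594 V.
Error = 1.6325 − 1.6308594 = 0.00164062 V = 1.641 mV.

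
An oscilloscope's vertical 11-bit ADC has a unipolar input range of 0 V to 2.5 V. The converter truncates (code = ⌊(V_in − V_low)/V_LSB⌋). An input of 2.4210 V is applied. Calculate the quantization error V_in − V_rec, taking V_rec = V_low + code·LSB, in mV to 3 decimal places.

Step size: 2.5 V ÷ 2^11 = 1.221 mV.
(V_in − V_low)/LSB = (2.4210 − 0)/0.0012207 = 1983.2832 → code 1983 (floor).
V_rec = 0 + 1983·0.0012207 = 2.4206543 V.
Error = 2.4210 − 2.4206543 = 0.000345703 V = 0.346 mV.

0.346 mV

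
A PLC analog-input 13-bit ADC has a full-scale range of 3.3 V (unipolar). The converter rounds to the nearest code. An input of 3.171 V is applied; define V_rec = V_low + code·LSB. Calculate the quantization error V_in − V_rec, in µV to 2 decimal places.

-93.75 µV

Step size: 3.3 V ÷ 2^13 = 402.83 µV.
(V_in − V_low)/LSB = (3.171 − 0)/0.000402832 = 7871.7673 → code 7872 (round).
V_rec = 0 + 7872·0.000402832 = 3.1710937 V.
V_in − V_rec = -9.375e-05 V = -93.75 µV.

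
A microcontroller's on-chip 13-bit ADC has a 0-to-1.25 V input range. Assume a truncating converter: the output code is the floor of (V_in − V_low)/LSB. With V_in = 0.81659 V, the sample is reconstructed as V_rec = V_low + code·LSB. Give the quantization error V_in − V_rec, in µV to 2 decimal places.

One LSB is 1.25 V / 8192 = 152.59 µV.
Scaled input = 5351.6042 LSBs, so code = 5351.
Reconstructed: 0.8164978 V.
Difference: 9.21973e-05 V → 92.20 µV.

92.20 µV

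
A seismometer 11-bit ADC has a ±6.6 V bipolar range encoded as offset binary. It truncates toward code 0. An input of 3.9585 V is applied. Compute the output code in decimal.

code 1638

With 2048 levels over 13.2 V, one step is 6.445 mV.
(3.9585 − (−6.6)) / 0.00644531 = 1638.167 LSBs.
So the output code is 1638.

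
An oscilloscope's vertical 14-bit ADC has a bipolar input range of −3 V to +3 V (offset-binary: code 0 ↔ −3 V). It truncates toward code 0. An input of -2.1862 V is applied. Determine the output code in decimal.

Full-scale span = 6 V; LSB = 6/2^14 = 366.21 µV.
(-2.1862 − (−3)) / 0.000366211 = 2222.217 LSBs.
⌊·⌋(2222.217) = 2222.

code 2222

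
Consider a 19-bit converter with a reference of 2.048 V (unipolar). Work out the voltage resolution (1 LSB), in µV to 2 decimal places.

Full-scale span = 2.048 V.
LSB = 2.048 / 2^19 = 2.048 / 524288 = 3.90625e-06 V = 3.91 µV.

3.91 µV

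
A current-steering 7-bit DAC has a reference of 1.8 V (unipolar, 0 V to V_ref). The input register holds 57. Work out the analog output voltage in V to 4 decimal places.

LSB = 1.8 V / 2^7 = 14.062 mV.
V_out = 0 + 57 × 0.0140625 V = 0.801562 V.

0.8016 V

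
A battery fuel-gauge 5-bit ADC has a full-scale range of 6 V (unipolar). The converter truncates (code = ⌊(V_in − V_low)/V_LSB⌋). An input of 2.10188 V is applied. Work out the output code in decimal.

code 11

With 32 levels over 6 V, one step is 187.500 mV.
(2.10188 − 0) / 0.1875 = 11.210 LSBs.
Floor → code 11.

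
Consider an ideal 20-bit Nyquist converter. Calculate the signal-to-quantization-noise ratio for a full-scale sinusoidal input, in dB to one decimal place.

SNR ≈ 6.02·N + 1.76 dB = 6.02·20 + 1.76 = 122.16 dB.

122.2 dB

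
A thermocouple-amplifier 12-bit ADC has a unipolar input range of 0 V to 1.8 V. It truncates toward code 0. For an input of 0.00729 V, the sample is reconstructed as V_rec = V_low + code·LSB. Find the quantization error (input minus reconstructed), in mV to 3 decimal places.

0.259 mV

Step size: 1.8 V ÷ 2^12 = 439.45 µV.
Scaled input = 16.5888 LSBs, so code = 16.
Reconstructed: 0.00703125 V.
Error = 0.00729 − 0.00703125 = 0.00025875 V = 0.259 mV.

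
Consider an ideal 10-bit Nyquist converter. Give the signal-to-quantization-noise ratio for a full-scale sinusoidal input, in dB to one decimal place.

SNR ≈ 6.02·N + 1.76 dB = 6.02·10 + 1.76 = 61.96 dB.

62.0 dB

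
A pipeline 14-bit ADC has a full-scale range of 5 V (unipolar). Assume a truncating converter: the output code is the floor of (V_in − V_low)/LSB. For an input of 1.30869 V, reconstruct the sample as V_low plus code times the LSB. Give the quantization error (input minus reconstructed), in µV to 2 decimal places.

Step size: 5 V ÷ 2^14 = 305.18 µV.
(V_in − V_low)/LSB = (1.30869 − 0)/0.000305176 = 4288.3154 → code 4288 (floor).
Reconstructed: 1.3085938 V.
Difference: 9.625e-05 V → 96.25 µV.

96.25 µV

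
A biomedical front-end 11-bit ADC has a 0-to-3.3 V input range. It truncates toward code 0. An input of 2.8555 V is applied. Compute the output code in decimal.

code 1772

LSB = 3.3 V / 2048 = 1.611 mV.
Input sits at 1772.141 steps above V_low.
So the output code is 1772.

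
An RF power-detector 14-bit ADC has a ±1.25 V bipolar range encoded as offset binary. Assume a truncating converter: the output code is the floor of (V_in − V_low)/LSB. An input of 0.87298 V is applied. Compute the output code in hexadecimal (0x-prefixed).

Full-scale span = 2.5 V; LSB = 2.5/2^14 = 152.59 µV.
Input sits at 13913.162 steps above V_low.
Floor → code 13913.
In hexadecimal (0x-prefixed): 0x3659.

code 0x3659 (decimal 13913)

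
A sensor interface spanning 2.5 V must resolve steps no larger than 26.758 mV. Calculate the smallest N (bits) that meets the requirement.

Number of steps required ≥ 2.5 V / 26.758 mV = 93.43.
Need 2^N ≥ 93.43; 2^6 = 64, 2^7 = 128.
Minimum N = 7.

7 bits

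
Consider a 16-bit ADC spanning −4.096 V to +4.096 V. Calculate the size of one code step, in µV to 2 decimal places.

Full-scale span = 8.192 V.
LSB = 8.192 / 2^16 = 8.192 / 65536 = 0.000125 V = 125.00 µV.

125.00 µV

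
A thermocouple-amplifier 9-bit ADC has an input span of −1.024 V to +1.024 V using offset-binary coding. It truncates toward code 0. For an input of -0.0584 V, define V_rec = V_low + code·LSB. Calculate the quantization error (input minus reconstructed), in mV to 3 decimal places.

LSB = 2.048/2^9 = 4.000 mV.
Scaled input = 241.4000 LSBs, so code = 241.
Code 241 maps back to (−1.024) + 241×0.004 V = -0.06 V.
Difference: 0.0016 V → 1.600 mV.

1.600 mV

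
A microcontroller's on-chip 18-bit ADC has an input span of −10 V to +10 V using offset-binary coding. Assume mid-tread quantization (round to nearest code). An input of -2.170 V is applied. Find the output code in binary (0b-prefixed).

With 262144 levels over 20 V, one step is 76.29 µV.
Input sits at 102629.376 steps above V_low.
Round → code 102629.
In binary (0b-prefixed): 0b11001000011100101.

code 0b11001000011100101 (decimal 102629)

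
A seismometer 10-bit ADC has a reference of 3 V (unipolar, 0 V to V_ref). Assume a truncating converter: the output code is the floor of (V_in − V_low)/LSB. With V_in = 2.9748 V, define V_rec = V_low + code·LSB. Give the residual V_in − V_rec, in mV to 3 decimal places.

1.167 mV

Step size: 3 V ÷ 2^10 = 2.930 mV.
(V_in − V_low)/LSB = (2.9748 − 0)/0.00292969 = 1015.3984 → code 1015 (floor).
Reconstructed: 2.9736328 V.
V_in − V_rec = 0.00116719 V = 1.167 mV.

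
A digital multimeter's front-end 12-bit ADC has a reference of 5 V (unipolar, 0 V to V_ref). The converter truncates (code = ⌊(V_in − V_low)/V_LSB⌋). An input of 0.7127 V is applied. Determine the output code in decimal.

code 583

Full-scale span = 5 V; LSB = 5/2^12 = 1.221 mV.
(0.7127 − 0) / 0.0012207 = 583.844 LSBs.
So the output code is 583.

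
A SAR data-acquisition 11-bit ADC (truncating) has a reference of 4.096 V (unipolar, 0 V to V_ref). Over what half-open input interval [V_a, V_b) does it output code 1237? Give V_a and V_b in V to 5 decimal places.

LSB = 4.096/2^11 = 2.000 mV.
V_a = V_low + 1237·LSB = 2.474 V; V_b = V_low + 1238·LSB = 2.476 V.

[2.47400 V, 2.47600 V)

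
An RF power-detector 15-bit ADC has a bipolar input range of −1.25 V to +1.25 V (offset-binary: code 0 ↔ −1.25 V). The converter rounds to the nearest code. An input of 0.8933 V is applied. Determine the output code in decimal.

code 28093

Full-scale span = 2.5 V; LSB = 2.5/2^15 = 76.29 µV.
(0.8933 − (−1.25)) / 7.62939e-05 = 28092.662 LSBs.
So the output code is 28093.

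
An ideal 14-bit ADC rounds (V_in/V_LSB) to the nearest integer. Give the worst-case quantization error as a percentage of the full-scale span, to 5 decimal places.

0.00305 %

Rounding → worst-case error = ½ LSB = V_FS/2^15, so 100/32768 = 0.00305176 % of full scale.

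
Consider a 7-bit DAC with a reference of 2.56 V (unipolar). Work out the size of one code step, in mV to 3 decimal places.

20.000 mV

Full-scale span = 2.56 V.
LSB = 2.56 / 2^7 = 2.56 / 128 = 0.02 V = 20.000 mV.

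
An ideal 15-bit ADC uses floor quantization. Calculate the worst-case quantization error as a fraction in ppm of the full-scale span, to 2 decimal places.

Truncating → worst-case error = 1 LSB = V_FS/2^15, so 1e+06/32768 = 30.5176 ppm of full scale.

30.52 ppm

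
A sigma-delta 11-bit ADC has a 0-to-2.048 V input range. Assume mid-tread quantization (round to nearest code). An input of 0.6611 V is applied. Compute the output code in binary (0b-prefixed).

Full-scale span = 2.048 V; LSB = 2.048/2^11 = 1.000 mV.
Input sits at 661.100 steps above V_low.
Round → code 661.
In binary (0b-prefixed): 0b1010010101.

code 0b1010010101 (decimal 661)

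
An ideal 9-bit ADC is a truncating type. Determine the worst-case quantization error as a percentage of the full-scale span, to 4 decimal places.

0.1953 %

Truncating → worst-case error = 1 LSB = V_FS/2^9, so 100/512 = 0.195312 % of full scale.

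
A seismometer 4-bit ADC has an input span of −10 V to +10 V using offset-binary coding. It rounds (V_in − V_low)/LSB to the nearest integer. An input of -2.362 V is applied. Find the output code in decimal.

With 16 levels over 20 V, one step is 1.2500 V.
Input sits at 6.110 steps above V_low.
round(6.110) = 6.

code 6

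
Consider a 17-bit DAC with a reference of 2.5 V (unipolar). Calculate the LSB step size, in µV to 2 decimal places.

19.07 µV

Full-scale span = 2.5 V.
LSB = 2.5 / 2^17 = 2.5 / 131072 = 1.90735e-05 V = 19.07 µV.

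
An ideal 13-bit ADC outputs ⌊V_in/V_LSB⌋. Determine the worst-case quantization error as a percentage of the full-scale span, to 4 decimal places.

Truncating → worst-case error = 1 LSB = V_FS/2^13, so 100/8192 = 0.012207 % of full scale.

0.0122 %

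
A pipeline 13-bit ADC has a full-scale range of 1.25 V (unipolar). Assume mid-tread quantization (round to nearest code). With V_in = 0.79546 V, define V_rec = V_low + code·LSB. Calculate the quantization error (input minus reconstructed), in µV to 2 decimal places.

19.33 µV

LSB = 1.25/2^13 = 152.59 µV.
Scaled input = 5213.1267 LSBs, so code = 5213.
Code 5213 maps back to 0 + 5213×0.000152588 V = 0.79544067 V.
Difference: 1.93262e-05 V → 19.33 µV.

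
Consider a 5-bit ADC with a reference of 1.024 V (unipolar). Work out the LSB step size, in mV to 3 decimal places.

32.000 mV

Full-scale span = 1.024 V.
LSB = 1.024 / 2^5 = 1.024 / 32 = 0.032 V = 32.000 mV.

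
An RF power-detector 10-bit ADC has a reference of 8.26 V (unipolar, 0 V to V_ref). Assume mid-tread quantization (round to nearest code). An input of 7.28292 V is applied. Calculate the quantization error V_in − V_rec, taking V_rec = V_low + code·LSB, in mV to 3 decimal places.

-1.045 mV

LSB = 8.26/2^10 = 8.066 mV.
(V_in − V_low)/LSB = (7.28292 − 0)/0.00806641 = 902.8705 → code 903 (round).
Code 903 maps back to 0 + 903×0.00806641 V = 7.2839648 V.
Error = 7.28292 − 7.2839648 = -0.00104484 V = -1.045 mV.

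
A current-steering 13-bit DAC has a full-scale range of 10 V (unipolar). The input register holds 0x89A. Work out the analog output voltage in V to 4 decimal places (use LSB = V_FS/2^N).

LSB = 10 V / 2^13 = 1.221 mV.
Code 0x89A = 2202 decimal.
V_out = 0 + 2202 × 0.0012207 V = 2.68799 V.

2.6880 V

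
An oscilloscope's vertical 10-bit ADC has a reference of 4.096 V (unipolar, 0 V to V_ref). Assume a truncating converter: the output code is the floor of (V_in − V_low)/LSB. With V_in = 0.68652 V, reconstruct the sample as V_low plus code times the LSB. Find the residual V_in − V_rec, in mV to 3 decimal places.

LSB = 4.096/2^10 = 4.000 mV.
(V_in − V_low)/LSB = (0.68652 − 0)/0.004 = 171.6300 → code 171 (floor).
V_rec = 0 + 171·0.004 = 0.684 V.
V_in − V_rec = 0.00252 V = 2.520 mV.

2.520 mV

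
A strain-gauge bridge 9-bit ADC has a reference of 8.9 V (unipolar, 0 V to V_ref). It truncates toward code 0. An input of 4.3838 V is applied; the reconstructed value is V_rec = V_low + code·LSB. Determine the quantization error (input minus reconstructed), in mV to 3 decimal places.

3.331 mV

Step size: 8.9 V ÷ 2^9 = 17.383 mV.
(V_in − V_low)/LSB = (4.3838 − 0)/0.0173828 = 252.1916 → code 252 (floor).
Reconstructed: 4.3804688 V.
Error = 4.3838 − 4.3804688 = 0.00333125 V = 3.331 mV.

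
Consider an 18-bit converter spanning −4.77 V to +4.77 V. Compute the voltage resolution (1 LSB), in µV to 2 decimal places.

36.39 µV

Full-scale span = 9.54 V.
LSB = 9.54 / 2^18 = 9.54 / 262144 = 3.63922e-05 V = 36.39 µV.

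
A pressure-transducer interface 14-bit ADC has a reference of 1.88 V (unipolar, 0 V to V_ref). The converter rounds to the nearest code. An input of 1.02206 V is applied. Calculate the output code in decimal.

code 8907

Full-scale span = 1.88 V; LSB = 1.88/2^14 = 114.75 µV.
(V_in − V_low)/LSB = (1.02206 − 0) / 0.000114746 = 8907.144.
So the output code is 8907.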